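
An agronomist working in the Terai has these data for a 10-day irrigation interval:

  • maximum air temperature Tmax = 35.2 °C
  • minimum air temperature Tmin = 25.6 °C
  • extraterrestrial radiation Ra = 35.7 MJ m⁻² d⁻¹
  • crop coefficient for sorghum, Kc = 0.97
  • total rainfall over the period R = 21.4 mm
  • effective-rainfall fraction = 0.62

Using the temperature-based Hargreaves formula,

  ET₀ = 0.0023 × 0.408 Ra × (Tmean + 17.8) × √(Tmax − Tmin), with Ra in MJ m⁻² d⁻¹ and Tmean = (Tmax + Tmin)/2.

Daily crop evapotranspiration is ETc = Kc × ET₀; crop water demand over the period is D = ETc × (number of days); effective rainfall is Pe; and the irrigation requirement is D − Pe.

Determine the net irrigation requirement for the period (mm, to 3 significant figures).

35.3 mm

Tmean = (35.2 + 25.6)/2 = 30.40 °C
0.408 Ra = 0.408 × 35.7 = 14.5656 mm/d equivalent
ET₀ = 0.0023 × 14.5656 × (30.40 + 17.8) × √9.6 = 0.0023 × 14.5656 × 48.20 × 3.0984 = 5.0031 mm/d
ETc = Kc × ET₀ = 0.97 × 5.0031 = 4.8530 mm/d
Crop demand D = ETc × 10 d = 4.8530 × 10 = 48.530 mm
Pe = 0.62 × 21.4 = 13.268 mm
D − Pe = 48.530 − 13.268 = 35.262 mm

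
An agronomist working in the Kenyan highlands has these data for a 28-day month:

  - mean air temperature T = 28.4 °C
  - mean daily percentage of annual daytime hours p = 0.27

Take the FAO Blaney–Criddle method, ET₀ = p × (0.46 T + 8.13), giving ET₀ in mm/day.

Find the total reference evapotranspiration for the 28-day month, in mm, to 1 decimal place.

ET₀ = 0.27 × (0.46 × 28.4 + 8.13) = 0.27 × 21.194 = 5.7224 mm/d
Monthly total = 5.7224 × 28 = 160.227 mm

160.2 mm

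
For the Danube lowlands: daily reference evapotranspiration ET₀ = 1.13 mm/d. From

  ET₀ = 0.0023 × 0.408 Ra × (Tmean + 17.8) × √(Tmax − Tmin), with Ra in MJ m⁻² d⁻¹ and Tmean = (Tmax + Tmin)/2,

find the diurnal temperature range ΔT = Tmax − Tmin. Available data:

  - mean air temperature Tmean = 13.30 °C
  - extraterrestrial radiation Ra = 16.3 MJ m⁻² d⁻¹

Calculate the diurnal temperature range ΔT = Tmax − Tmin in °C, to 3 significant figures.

5.64 °C

√ΔT = ET₀ / [0.0023 × 0.408 × Ra × (Tmean+17.8)] = 1.13 / (0.0023 × 6.6504 × 31.10) = 2.3754
ΔT = 2.3754² = 5.643 °C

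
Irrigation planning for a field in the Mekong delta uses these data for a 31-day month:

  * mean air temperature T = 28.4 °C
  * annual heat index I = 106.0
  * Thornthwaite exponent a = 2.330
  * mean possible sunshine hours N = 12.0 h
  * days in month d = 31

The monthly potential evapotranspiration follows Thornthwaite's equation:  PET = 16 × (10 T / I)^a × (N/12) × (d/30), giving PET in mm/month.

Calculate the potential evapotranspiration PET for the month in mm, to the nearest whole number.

164 mm

10T/I = 10 × 28.4 / 106.0 = 2.6792
(10T/I)^a = 2.6792^2.330 = 9.9369
Uncorrected PET = 16 × 9.9369 = 158.990 mm
Correction = (N/12)(d/30) = (12.0/12)(31/30) = 1.0333
PET = 158.990 × 1.0333 = 164.284 mm/month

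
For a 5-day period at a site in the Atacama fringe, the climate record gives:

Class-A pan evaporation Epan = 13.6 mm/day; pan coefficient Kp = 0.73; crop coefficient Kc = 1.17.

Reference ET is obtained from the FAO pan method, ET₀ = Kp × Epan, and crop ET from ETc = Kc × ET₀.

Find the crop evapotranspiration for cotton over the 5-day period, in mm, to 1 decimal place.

58.1 mm

ET₀ = 0.73 × 13.6 = 9.9280 mm/d
ETc = Kc × ET₀ = 1.17 × 9.9280 = 11.6158 mm/d
Over 5 days: 11.6158 × 5 = 58.079 mm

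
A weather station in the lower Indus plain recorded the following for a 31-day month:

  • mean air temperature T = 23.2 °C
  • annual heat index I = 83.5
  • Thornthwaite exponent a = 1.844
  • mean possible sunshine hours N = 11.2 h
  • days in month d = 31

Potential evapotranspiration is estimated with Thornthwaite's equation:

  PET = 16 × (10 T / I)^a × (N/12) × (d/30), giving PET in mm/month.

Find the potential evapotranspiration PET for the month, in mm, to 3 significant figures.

10T/I = 10 × 23.2 / 83.5 = 2.7784
(10T/I)^a = 2.7784^1.844 = 6.5820
Uncorrected PET = 16 × 6.5820 = 105.312 mm
Correction = (N/12)(d/30) = (11.2/12)(31/30) = 0.9644
PET = 105.312 × 0.9644 = 101.563 mm/month

102 mm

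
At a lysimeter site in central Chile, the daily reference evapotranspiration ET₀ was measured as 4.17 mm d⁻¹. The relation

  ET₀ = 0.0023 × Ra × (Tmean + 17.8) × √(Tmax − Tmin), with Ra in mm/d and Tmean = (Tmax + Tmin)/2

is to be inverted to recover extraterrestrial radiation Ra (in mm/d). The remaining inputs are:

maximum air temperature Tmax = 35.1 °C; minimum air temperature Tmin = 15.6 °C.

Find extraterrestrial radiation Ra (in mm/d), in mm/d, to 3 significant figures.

Tmean = 25.35 °C; √ΔT = 4.4159
Ra = ET₀ / [0.0023 × (Tmean+17.8) × √ΔT] = 4.17 / (0.0023 × 43.15 × 4.4159) = 9.515 mm/d

9.52 mm/d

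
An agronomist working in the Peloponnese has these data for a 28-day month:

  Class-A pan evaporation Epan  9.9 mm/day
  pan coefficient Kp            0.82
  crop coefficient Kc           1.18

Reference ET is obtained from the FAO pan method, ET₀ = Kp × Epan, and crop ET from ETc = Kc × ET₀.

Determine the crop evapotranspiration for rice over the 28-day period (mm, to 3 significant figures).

268 mm

ET₀ = 0.82 × 9.9 = 8.1180 mm/d
ETc = Kc × ET₀ = 1.18 × 8.1180 = 9.5792 mm/d
Over 28 days: 9.5792 × 28 = 268.218 mm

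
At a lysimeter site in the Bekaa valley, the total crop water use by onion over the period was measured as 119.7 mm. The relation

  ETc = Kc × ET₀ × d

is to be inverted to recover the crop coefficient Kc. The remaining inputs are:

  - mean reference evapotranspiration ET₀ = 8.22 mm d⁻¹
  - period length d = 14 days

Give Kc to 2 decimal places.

ETc = Kc × ET₀ × d  ⇒  Kc = ETc / (ET₀ × d)
Kc = 119.7 / (8.22 × 14) = 119.7 / 115.08 = 1.0401

1.04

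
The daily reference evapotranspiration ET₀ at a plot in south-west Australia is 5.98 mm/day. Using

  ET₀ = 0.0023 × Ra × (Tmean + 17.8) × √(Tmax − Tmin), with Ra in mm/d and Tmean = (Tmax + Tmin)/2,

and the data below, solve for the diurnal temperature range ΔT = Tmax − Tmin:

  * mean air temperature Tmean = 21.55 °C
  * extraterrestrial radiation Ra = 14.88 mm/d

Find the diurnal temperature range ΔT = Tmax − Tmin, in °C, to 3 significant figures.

√ΔT = ET₀ / [0.0023 × Ra × (Tmean+17.8)] = 5.98 / (0.0023 × 14.88 × 39.35) = 4.4404
ΔT = 4.4404² = 19.717 °C

19.7 °C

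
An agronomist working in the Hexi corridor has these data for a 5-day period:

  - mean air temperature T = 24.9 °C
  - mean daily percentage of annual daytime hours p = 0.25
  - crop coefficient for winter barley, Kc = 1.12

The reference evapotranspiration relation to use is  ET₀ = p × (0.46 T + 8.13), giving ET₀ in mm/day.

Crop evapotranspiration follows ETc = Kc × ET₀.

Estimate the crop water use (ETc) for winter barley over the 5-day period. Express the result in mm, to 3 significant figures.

27.4 mm

ET₀ = 0.25 × (0.46 × 24.9 + 8.13) = 0.25 × 19.584 = 4.8960 mm/d
ETc = Kc × ET₀ = 1.12 × 4.8960 = 5.4835 mm/d
Over 5 days: 5.4835 × 5 = 27.418 mm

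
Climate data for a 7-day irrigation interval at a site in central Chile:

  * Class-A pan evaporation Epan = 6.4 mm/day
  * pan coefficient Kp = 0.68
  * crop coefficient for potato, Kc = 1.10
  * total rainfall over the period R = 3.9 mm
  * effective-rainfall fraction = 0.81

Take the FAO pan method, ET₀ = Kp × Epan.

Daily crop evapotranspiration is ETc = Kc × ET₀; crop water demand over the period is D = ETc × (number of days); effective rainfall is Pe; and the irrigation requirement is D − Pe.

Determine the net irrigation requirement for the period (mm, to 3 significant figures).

30.4 mm

ET₀ = 0.68 × 6.4 = 4.3520 mm/d
ETc = Kc × ET₀ = 1.10 × 4.3520 = 4.7872 mm/d
Crop demand D = ETc × 7 d = 4.7872 × 7 = 33.510 mm
Pe = 0.81 × 3.9 = 3.159 mm
D − Pe = 33.510 − 3.159 = 30.351 mm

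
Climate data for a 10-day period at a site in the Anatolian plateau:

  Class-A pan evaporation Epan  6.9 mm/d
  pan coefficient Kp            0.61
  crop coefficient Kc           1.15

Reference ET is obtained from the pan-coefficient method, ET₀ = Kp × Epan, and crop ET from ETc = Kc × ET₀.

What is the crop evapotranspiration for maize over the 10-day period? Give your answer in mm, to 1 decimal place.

ET₀ = 0.61 × 6.9 = 4.2090 mm/d
ETc = Kc × ET₀ = 1.15 × 4.2090 = 4.8404 mm/d
Over 10 days: 4.8404 × 10 = 48.404 mm

48.4 mm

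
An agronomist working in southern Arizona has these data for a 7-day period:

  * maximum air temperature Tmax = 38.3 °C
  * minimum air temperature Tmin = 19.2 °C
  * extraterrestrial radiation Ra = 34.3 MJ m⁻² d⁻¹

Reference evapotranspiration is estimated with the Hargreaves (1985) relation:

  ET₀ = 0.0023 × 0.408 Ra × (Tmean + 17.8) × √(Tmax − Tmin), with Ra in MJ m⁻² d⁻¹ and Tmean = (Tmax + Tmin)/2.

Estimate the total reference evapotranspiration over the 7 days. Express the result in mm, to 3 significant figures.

Tmean = (38.3 + 19.2)/2 = 28.75 °C
0.408 Ra = 0.408 × 34.3 = 13.9944 mm/d equivalent
ET₀ = 0.0023 × 13.9944 × (28.75 + 17.8) × √19.1 = 0.0023 × 13.9944 × 46.55 × 4.3704 = 6.5482 mm/d
Over 7 days: 6.5482 × 7 = 45.837 mm

45.8 mm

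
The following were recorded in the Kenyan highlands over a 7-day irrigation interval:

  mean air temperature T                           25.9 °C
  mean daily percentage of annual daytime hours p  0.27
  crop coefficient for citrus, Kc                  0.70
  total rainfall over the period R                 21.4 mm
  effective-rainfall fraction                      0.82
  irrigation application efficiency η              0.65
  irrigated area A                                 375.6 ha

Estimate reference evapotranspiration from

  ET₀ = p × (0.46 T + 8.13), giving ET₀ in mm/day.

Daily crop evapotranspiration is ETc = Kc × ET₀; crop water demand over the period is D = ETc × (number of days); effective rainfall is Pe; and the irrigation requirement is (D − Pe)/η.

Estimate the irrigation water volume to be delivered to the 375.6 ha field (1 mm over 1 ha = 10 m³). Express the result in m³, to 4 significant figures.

ET₀ = 0.27 × (0.46 × 25.9 + 8.13) = 0.27 × 20.044 = 5.4119 mm/d
ETc = Kc × ET₀ = 0.70 × 5.4119 = 3.7883 mm/d
Crop demand D = ETc × 7 d = 3.7883 × 7 = 26.518 mm
Pe = 0.82 × 21.4 = 17.548 mm
D − Pe = 26.518 − 17.548 = 8.970 mm
Gross irrigation = 8.970 / 0.65 = 13.800 mm
Volume = 13.800 mm × 375.6 ha × 10 = 51832.8 m³

51830 m³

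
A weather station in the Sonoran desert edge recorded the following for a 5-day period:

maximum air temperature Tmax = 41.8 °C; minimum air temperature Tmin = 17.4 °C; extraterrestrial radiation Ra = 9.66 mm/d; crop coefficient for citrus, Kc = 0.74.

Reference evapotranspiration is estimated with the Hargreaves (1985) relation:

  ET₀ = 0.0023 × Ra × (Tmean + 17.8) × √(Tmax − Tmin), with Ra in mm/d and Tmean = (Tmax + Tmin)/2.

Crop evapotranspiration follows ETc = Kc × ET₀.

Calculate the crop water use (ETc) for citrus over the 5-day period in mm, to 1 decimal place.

19.2 mm

Tmean = (41.8 + 17.4)/2 = 29.60 °C
ET₀ = 0.0023 × 9.66 × (29.60 + 17.8) × √24.4 = 0.0023 × 9.66 × 47.40 × 4.9396 = 5.2021 mm/d
ETc = Kc × ET₀ = 0.74 × 5.2021 = 3.8496 mm/d
Over 5 days: 3.8496 × 5 = 19.248 mm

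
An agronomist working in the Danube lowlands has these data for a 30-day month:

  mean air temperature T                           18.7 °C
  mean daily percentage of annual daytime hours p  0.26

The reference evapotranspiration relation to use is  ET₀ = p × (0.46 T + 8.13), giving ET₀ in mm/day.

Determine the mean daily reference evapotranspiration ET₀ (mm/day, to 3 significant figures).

4.35 mm/day

ET₀ = 0.26 × (0.46 × 18.7 + 8.13) = 0.26 × 16.732 = 4.3503 mm/d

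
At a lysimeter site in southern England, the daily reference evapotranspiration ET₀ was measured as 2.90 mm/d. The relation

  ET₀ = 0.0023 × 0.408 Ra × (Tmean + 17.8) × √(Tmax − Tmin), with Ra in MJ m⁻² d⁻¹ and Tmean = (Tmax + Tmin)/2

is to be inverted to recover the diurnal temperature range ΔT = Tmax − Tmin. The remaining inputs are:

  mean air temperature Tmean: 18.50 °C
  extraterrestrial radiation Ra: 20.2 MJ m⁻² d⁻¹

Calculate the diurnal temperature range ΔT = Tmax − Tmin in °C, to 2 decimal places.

17.76 °C

√ΔT = ET₀ / [0.0023 × 0.408 × Ra × (Tmean+17.8)] = 2.90 / (0.0023 × 8.2416 × 36.30) = 4.2146
ΔT = 4.2146² = 17.763 °C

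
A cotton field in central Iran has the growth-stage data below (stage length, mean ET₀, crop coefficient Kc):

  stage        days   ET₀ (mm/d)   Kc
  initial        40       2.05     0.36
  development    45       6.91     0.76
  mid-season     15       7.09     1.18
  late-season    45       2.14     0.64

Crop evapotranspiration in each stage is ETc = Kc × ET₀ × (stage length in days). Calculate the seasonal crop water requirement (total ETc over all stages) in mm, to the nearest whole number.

initial: 0.36 × 2.05 × 40 = 29.52 mm
development: 0.76 × 6.91 × 45 = 236.32 mm
mid-season: 1.18 × 7.09 × 15 = 125.49 mm
late-season: 0.64 × 2.14 × 45 = 61.63 mm
Seasonal total = 452.96 mm

453 mm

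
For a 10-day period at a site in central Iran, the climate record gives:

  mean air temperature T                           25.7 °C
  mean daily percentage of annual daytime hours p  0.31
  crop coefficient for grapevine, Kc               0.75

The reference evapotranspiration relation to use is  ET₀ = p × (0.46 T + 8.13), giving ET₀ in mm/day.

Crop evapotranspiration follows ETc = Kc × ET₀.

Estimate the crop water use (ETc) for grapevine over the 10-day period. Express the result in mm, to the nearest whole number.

ET₀ = 0.31 × (0.46 × 25.7 + 8.13) = 0.31 × 19.952 = 6.1851 mm/d
ETc = Kc × ET₀ = 0.75 × 6.1851 = 4.6388 mm/d
Over 10 days: 4.6388 × 10 = 46.388 mm

46 mm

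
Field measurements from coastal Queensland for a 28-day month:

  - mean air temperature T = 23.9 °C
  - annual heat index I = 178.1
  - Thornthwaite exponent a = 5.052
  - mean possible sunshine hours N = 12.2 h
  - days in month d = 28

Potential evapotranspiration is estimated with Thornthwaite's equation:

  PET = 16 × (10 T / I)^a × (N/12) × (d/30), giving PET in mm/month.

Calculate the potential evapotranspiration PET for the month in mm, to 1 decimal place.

10T/I = 10 × 23.9 / 178.1 = 1.3419
(10T/I)^a = 1.3419^5.052 = 4.4182
Uncorrected PET = 16 × 4.4182 = 70.691 mm
Correction = (N/12)(d/30) = (12.2/12)(28/30) = 0.9489
PET = 70.691 × 0.9489 = 67.079 mm/month

67.1 mm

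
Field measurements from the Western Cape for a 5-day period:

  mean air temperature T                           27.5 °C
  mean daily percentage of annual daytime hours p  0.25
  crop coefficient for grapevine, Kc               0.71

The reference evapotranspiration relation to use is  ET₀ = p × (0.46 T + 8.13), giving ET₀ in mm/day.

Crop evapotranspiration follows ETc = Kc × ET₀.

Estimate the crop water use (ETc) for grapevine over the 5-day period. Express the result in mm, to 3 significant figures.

ET₀ = 0.25 × (0.46 × 27.5 + 8.13) = 0.25 × 20.780 = 5.1950 mm/d
ETc = Kc × ET₀ = 0.71 × 5.1950 = 3.6885 mm/d
Over 5 days: 3.6885 × 5 = 18.443 mm

18.4 mm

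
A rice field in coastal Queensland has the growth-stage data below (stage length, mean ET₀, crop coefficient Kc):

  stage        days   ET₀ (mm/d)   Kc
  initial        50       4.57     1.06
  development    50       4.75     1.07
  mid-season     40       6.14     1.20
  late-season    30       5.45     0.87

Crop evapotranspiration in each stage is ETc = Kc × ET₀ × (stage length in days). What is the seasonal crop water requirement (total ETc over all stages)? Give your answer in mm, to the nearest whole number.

initial: 1.06 × 4.57 × 50 = 242.21 mm
development: 1.07 × 4.75 × 50 = 254.13 mm
mid-season: 1.20 × 6.14 × 40 = 294.72 mm
late-season: 0.87 × 5.45 × 30 = 142.25 mm
Seasonal total = 933.31 mm

933 mm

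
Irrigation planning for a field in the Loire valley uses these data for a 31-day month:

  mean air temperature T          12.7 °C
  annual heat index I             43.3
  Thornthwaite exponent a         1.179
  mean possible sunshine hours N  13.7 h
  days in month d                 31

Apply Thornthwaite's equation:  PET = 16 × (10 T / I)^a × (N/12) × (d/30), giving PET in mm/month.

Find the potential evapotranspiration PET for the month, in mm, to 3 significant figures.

10T/I = 10 × 12.7 / 43.3 = 2.9330
(10T/I)^a = 2.9330^1.179 = 3.5560
Uncorrected PET = 16 × 3.5560 = 56.896 mm
Correction = (N/12)(d/30) = (13.7/12)(31/30) = 1.1797
PET = 56.896 × 1.1797 = 67.120 mm/month

67.1 mm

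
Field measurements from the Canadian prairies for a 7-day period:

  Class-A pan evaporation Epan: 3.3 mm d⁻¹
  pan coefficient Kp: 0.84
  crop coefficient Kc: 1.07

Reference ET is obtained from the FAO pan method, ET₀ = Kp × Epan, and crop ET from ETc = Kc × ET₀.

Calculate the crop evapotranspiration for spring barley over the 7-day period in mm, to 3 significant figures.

20.8 mm

ET₀ = 0.84 × 3.3 = 2.7720 mm/d
ETc = Kc × ET₀ = 1.07 × 2.7720 = 2.9660 mm/d
Over 7 days: 2.9660 × 7 = 20.762 mm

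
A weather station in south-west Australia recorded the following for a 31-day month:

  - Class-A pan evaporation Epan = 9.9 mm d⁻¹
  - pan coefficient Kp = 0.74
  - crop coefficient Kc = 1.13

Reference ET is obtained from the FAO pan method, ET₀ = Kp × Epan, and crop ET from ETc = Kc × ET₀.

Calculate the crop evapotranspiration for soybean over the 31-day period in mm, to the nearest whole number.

257 mm

ET₀ = 0.74 × 9.9 = 7.3260 mm/d
ETc = Kc × ET₀ = 1.13 × 7.3260 = 8.2784 mm/d
Over 31 days: 8.2784 × 31 = 256.630 mm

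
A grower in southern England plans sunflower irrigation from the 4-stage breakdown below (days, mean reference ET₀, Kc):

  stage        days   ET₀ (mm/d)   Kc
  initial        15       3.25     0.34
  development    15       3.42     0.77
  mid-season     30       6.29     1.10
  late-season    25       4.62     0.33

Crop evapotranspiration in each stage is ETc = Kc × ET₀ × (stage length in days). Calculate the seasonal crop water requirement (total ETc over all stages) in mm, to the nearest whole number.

initial: 0.34 × 3.25 × 15 = 16.58 mm
development: 0.77 × 3.42 × 15 = 39.50 mm
mid-season: 1.10 × 6.29 × 30 = 207.57 mm
late-season: 0.33 × 4.62 × 25 = 38.12 mm
Seasonal total = 301.77 mm

302 mm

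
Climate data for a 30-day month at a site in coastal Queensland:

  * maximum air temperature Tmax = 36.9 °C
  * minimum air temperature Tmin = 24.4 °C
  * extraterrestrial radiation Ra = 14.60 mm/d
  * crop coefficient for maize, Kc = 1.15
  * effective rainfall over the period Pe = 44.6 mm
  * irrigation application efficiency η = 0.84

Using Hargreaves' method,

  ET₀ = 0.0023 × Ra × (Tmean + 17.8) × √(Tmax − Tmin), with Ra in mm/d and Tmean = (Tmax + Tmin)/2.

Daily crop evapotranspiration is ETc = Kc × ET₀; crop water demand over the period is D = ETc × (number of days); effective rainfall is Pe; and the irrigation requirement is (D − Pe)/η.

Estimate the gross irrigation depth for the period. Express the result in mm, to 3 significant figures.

183 mm

Tmean = (36.9 + 24.4)/2 = 30.65 °C
ET₀ = 0.0023 × 14.60 × (30.65 + 17.8) × √12.5 = 0.0023 × 14.60 × 48.45 × 3.5355 = 5.7521 mm/d
ETc = Kc × ET₀ = 1.15 × 5.7521 = 6.6149 mm/d
Crop demand D = ETc × 30 d = 6.6149 × 30 = 198.447 mm
D − Pe = 198.447 − 44.6 = 153.847 mm
Gross irrigation = 153.847 / 0.84 = 183.151 mm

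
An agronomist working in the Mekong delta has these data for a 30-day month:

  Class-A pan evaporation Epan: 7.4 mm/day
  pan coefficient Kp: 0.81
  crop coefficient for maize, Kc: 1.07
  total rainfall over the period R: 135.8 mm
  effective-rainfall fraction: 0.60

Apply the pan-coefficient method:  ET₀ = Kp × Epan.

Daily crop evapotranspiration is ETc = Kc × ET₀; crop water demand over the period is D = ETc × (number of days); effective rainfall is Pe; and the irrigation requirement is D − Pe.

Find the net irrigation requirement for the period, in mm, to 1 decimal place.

ET₀ = 0.81 × 7.4 = 5.9940 mm/d
ETc = Kc × ET₀ = 1.07 × 5.9940 = 6.4136 mm/d
Crop demand D = ETc × 30 d = 6.4136 × 30 = 192.408 mm
Pe = 0.60 × 135.8 = 81.480 mm
D − Pe = 192.408 − 81.480 = 110.928 mm

110.9 mm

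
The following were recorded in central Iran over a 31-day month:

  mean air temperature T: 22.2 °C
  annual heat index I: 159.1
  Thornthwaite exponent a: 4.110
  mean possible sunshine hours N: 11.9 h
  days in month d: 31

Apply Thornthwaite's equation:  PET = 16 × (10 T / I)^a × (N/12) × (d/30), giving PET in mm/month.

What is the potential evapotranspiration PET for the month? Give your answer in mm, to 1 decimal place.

64.5 mm

10T/I = 10 × 22.2 / 159.1 = 1.3953
(10T/I)^a = 1.3953^4.110 = 3.9317
Uncorrected PET = 16 × 3.9317 = 62.907 mm
Correction = (N/12)(d/30) = (11.9/12)(31/30) = 1.0247
PET = 62.907 × 1.0247 = 64.461 mm/month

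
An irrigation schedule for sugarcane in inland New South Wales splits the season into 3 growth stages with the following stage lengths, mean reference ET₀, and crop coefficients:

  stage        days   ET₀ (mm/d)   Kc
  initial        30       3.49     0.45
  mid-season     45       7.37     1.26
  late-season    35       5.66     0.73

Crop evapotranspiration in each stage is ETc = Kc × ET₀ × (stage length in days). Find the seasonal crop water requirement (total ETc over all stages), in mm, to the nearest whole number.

610 mm

initial: 0.45 × 3.49 × 30 = 47.12 mm
mid-season: 1.26 × 7.37 × 45 = 417.88 mm
late-season: 0.73 × 5.66 × 35 = 144.61 mm
Seasonal total = 609.61 mm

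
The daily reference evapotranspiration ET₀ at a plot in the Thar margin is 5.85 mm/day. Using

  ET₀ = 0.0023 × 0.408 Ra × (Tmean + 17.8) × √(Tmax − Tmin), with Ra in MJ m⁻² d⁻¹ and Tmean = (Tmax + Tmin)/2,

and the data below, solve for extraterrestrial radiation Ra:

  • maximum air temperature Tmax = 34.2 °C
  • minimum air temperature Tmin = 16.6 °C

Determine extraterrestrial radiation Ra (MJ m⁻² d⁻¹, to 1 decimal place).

Tmean = (34.2+16.6)/2 = 25.40 °C; ΔT = 17.6
Ra = ET₀ / [0.0023 × 0.408 × (Tmean+17.8) × √ΔT]
   = 5.85 / (0.0023 × 0.408 × 43.20 × 4.1952) = 34.398 MJ m⁻² d⁻¹

34.4 MJ m⁻² d⁻¹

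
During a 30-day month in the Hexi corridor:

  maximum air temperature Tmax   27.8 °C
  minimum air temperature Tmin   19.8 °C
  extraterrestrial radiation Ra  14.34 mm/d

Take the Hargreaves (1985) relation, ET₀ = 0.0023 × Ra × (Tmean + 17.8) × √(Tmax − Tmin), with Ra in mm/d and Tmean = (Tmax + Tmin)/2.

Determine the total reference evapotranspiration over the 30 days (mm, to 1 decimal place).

116.4 mm

Tmean = (27.8 + 19.8)/2 = 23.80 °C
ET₀ = 0.0023 × 14.34 × (23.80 + 17.8) × √8.0 = 0.0023 × 14.34 × 41.60 × 2.8284 = 3.8807 mm/d
Over 30 days: 3.8807 × 30 = 116.421 mm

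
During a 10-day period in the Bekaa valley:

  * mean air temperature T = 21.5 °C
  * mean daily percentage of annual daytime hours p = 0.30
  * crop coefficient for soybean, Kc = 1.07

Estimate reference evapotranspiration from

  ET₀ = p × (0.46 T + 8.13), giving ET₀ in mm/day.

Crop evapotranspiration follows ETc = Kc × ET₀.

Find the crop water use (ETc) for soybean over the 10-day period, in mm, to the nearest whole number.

58 mm

ET₀ = 0.30 × (0.46 × 21.5 + 8.13) = 0.30 × 18.020 = 5.4060 mm/d
ETc = Kc × ET₀ = 1.07 × 5.4060 = 5.7844 mm/d
Over 10 days: 5.7844 × 10 = 57.844 mm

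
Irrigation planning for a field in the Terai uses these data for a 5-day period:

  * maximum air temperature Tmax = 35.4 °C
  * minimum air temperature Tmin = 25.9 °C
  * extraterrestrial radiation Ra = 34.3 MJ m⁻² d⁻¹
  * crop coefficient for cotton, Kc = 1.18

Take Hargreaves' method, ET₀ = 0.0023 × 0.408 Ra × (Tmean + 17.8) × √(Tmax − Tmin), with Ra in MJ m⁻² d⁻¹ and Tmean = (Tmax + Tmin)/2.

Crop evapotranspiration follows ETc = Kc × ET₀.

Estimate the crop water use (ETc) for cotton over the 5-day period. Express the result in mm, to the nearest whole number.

Tmean = (35.4 + 25.9)/2 = 30.65 °C
0.408 Ra = 0.408 × 34.3 = 13.9944 mm/d equivalent
ET₀ = 0.0023 × 13.9944 × (30.65 + 17.8) × √9.5 = 0.0023 × 13.9944 × 48.45 × 3.0822 = 4.8066 mm/d
ETc = Kc × ET₀ = 1.18 × 4.8066 = 5.6718 mm/d
Over 5 days: 5.6718 × 5 = 28.359 mm

28 mm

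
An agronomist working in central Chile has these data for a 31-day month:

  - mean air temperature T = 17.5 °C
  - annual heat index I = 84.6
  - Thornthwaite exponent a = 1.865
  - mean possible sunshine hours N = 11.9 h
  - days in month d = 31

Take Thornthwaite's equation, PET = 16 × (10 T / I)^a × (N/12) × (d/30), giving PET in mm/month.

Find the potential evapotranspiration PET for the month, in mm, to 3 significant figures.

63.6 mm

10T/I = 10 × 17.5 / 84.6 = 2.0686
(10T/I)^a = 2.0686^1.865 = 3.8792
Uncorrected PET = 16 × 3.8792 = 62.067 mm
Correction = (N/12)(d/30) = (11.9/12)(31/30) = 1.0247
PET = 62.067 × 1.0247 = 63.600 mm/month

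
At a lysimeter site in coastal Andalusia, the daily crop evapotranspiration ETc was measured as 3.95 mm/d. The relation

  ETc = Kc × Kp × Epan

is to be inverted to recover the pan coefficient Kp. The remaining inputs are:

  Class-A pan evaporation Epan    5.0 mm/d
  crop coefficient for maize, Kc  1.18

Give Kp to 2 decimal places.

ETc = Kc × Kp × Epan  ⇒  Kp = ETc / (Kc × Epan)
Kp = 3.95 / (1.18 × 5.0) = 3.95 / 5.900 = 0.6695

0.67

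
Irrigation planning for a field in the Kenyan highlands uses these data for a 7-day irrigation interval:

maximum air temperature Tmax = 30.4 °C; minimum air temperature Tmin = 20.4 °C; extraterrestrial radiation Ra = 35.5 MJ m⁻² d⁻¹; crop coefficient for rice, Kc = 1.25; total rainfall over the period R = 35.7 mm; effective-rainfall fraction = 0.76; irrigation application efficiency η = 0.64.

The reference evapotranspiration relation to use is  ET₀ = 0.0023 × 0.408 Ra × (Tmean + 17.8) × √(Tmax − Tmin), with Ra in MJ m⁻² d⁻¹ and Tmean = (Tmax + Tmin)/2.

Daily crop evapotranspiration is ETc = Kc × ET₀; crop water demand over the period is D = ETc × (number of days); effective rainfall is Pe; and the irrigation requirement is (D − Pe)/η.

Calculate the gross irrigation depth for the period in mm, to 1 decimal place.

Tmean = (30.4 + 20.4)/2 = 25.40 °C
0.408 Ra = 0.408 × 35.5 = 14.4840 mm/d equivalent
ET₀ = 0.0023 × 14.4840 × (25.40 + 17.8) × √10.0 = 0.0023 × 14.4840 × 43.20 × 3.1623 = 4.5510 mm/d
ETc = Kc × ET₀ = 1.25 × 4.5510 = 5.6888 mm/d
Crop demand D = ETc × 7 d = 5.6888 × 7 = 39.822 mm
Pe = 0.76 × 35.7 = 27.132 mm
D − Pe = 39.822 − 27.132 = 12.690 mm
Gross irrigation = 12.690 / 0.64 = 19.828 mm

19.8 mm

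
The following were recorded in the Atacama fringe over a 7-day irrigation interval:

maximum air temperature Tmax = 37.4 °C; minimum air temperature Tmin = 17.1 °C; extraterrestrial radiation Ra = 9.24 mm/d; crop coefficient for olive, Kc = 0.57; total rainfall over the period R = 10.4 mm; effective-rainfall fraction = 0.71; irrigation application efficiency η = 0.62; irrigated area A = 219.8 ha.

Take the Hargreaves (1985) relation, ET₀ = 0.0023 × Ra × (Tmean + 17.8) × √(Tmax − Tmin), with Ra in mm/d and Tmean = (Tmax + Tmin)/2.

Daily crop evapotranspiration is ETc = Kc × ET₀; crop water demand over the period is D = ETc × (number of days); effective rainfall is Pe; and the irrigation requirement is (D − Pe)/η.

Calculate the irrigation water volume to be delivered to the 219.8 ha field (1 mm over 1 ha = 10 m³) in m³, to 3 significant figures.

34800 m³

Tmean = (37.4 + 17.1)/2 = 27.25 °C
ET₀ = 0.0023 × 9.24 × (27.25 + 17.8) × √20.3 = 0.0023 × 9.24 × 45.05 × 4.5056 = 4.3137 mm/d
ETc = Kc × ET₀ = 0.57 × 4.3137 = 2.4588 mm/d
Crop demand D = ETc × 7 d = 2.4588 × 7 = 17.212 mm
Pe = 0.71 × 10.4 = 7.384 mm
D − Pe = 17.212 − 7.384 = 9.828 mm
Gross irrigation = 9.828 / 0.62 = 15.852 mm
Volume = 15.852 mm × 219.8 ha × 10 = 34842.7 m³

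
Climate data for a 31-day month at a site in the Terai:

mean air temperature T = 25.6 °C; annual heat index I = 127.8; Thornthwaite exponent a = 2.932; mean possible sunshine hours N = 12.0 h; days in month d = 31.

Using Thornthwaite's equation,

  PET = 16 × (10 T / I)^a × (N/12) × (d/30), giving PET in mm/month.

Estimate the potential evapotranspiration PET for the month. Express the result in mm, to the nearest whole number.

10T/I = 10 × 25.6 / 127.8 = 2.0031
(10T/I)^a = 2.0031^2.932 = 7.6664
Uncorrected PET = 16 × 7.6664 = 122.662 mm
Correction = (N/12)(d/30) = (12.0/12)(31/30) = 1.0333
PET = 122.662 × 1.0333 = 126.747 mm/month

127 mm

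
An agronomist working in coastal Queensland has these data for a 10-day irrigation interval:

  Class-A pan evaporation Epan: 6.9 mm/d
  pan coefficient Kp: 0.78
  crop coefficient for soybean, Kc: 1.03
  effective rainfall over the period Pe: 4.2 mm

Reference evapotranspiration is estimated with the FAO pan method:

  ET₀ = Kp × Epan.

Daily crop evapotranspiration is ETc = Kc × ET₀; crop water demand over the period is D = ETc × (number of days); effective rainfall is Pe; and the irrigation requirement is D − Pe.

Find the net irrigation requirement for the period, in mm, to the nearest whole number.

51 mm

ET₀ = 0.78 × 6.9 = 5.3820 mm/d
ETc = Kc × ET₀ = 1.03 × 5.3820 = 5.5435 mm/d
Crop demand D = ETc × 10 d = 5.5435 × 10 = 55.435 mm
D − Pe = 55.435 − 4.2 = 51.235 mm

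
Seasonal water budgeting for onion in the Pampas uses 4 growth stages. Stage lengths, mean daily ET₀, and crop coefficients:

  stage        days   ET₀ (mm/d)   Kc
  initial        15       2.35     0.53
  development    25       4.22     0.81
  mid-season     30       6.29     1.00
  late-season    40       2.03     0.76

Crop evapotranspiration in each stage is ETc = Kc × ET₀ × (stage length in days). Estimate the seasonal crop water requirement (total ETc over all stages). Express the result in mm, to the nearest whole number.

355 mm

initial: 0.53 × 2.35 × 15 = 18.68 mm
development: 0.81 × 4.22 × 25 = 85.46 mm
mid-season: 1.00 × 6.29 × 30 = 188.70 mm
late-season: 0.76 × 2.03 × 40 = 61.71 mm
Seasonal total = 354.55 mm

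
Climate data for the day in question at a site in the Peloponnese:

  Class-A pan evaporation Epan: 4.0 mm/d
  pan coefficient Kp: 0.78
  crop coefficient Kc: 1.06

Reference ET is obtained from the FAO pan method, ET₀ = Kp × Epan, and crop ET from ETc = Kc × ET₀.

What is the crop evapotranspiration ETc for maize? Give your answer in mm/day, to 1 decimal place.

ET₀ = 0.78 × 4.0 = 3.1200 mm/d
ETc = Kc × ET₀ = 1.06 × 3.1200 = 3.3072 mm/d

3.3 mm/day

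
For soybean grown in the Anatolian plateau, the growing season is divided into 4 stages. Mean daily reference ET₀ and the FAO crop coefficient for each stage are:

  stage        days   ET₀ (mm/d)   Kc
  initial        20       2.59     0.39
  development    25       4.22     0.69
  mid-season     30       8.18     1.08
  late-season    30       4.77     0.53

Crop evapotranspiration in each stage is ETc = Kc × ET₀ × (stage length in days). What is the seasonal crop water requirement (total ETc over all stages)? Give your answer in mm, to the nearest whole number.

initial: 0.39 × 2.59 × 20 = 20.20 mm
development: 0.69 × 4.22 × 25 = 72.80 mm
mid-season: 1.08 × 8.18 × 30 = 265.03 mm
late-season: 0.53 × 4.77 × 30 = 75.84 mm
Seasonal total = 433.87 mm

434 mm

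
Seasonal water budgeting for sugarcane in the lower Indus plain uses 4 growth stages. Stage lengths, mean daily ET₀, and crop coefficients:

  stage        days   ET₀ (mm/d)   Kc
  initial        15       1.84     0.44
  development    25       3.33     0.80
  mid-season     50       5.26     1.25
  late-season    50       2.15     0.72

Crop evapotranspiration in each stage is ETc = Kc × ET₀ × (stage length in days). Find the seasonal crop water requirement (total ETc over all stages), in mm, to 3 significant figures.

485 mm

initial: 0.44 × 1.84 × 15 = 12.14 mm
development: 0.80 × 3.33 × 25 = 66.60 mm
mid-season: 1.25 × 5.26 × 50 = 328.75 mm
late-season: 0.72 × 2.15 × 50 = 77.40 mm
Seasonal total = 484.89 mm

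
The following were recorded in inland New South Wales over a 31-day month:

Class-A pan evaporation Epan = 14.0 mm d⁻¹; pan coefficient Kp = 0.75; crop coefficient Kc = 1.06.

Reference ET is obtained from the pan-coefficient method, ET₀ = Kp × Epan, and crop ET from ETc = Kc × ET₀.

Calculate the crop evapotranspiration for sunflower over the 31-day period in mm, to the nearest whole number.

345 mm

ET₀ = 0.75 × 14.0 = 10.5000 mm/d
ETc = Kc × ET₀ = 1.06 × 10.5000 = 11.1300 mm/d
Over 31 days: 11.1300 × 31 = 345.030 mm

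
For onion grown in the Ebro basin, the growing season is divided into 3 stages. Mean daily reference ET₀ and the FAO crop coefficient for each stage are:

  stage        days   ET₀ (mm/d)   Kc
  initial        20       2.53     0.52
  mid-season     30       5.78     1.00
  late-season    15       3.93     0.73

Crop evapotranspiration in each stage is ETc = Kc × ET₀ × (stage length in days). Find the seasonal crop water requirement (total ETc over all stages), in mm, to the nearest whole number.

243 mm

initial: 0.52 × 2.53 × 20 = 26.31 mm
mid-season: 1.00 × 5.78 × 30 = 173.40 mm
late-season: 0.73 × 3.93 × 15 = 43.03 mm
Seasonal total = 242.74 mm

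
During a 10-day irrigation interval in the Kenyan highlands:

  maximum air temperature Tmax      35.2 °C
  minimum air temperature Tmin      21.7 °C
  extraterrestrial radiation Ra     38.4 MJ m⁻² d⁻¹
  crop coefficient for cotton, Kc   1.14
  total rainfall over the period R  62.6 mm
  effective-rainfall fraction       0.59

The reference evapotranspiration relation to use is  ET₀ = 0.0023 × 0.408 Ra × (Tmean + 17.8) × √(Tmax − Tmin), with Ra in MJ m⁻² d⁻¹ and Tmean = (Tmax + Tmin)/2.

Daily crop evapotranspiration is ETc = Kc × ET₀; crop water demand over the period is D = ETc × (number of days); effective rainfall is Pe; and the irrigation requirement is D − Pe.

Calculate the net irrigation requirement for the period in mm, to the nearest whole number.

Tmean = (35.2 + 21.7)/2 = 28.45 °C
0.408 Ra = 0.408 × 38.4 = 15.6672 mm/d equivalent
ET₀ = 0.0023 × 15.6672 × (28.45 + 17.8) × √13.5 = 0.0023 × 15.6672 × 46.25 × 3.6742 = 6.1234 mm/d
ETc = Kc × ET₀ = 1.14 × 6.1234 = 6.9807 mm/d
Crop demand D = ETc × 10 d = 6.9807 × 10 = 69.807 mm
Pe = 0.59 × 62.6 = 36.934 mm
D − Pe = 69.807 − 36.934 = 32.873 mm

33 mm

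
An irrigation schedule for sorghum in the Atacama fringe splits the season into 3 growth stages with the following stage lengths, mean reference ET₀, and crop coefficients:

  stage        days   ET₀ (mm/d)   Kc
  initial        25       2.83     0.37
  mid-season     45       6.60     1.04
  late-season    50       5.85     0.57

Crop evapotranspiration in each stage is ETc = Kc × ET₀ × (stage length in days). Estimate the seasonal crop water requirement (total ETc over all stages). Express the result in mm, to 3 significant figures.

502 mm

initial: 0.37 × 2.83 × 25 = 26.18 mm
mid-season: 1.04 × 6.60 × 45 = 308.88 mm
late-season: 0.57 × 5.85 × 50 = 166.73 mm
Seasonal total = 501.79 mm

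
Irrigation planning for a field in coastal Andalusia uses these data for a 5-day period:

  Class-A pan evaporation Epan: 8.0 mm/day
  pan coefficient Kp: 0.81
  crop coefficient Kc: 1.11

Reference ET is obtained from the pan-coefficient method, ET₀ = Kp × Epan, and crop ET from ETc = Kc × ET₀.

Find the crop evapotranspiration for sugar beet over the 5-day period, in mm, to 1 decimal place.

ET₀ = 0.81 × 8.0 = 6.4800 mm/d
ETc = Kc × ET₀ = 1.11 × 6.4800 = 7.1928 mm/d
Over 5 days: 7.1928 × 5 = 35.964 mm

36.0 mm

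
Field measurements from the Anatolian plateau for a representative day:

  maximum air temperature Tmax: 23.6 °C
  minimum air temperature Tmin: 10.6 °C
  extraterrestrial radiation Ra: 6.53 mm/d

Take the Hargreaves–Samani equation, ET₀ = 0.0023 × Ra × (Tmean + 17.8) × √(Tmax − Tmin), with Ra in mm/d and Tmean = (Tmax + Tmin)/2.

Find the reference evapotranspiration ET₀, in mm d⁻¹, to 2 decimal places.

1.89 mm d⁻¹

Tmean = (23.6 + 10.6)/2 = 17.10 °C
ET₀ = 0.0023 × 6.53 × (17.10 + 17.8) × √13.0 = 0.0023 × 6.53 × 34.90 × 3.6056 = 1.8899 mm/d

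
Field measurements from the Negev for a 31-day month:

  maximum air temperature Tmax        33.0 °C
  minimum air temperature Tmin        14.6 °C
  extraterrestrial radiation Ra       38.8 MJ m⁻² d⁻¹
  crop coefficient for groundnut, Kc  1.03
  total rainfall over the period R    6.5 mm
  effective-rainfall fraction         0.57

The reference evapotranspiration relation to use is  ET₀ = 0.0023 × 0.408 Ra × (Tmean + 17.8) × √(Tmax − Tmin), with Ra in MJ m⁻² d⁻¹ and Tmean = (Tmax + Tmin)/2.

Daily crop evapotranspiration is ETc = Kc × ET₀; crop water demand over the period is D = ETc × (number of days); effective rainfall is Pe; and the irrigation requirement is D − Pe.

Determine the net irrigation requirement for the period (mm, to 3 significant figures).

Tmean = (33.0 + 14.6)/2 = 23.80 °C
0.408 Ra = 0.408 × 38.8 = 15.8304 mm/d equivalent
ET₀ = 0.0023 × 15.8304 × (23.80 + 17.8) × √18.4 = 0.0023 × 15.8304 × 41.60 × 4.2895 = 6.4971 mm/d
ETc = Kc × ET₀ = 1.03 × 6.4971 = 6.6920 mm/d
Crop demand D = ETc × 31 d = 6.6920 × 31 = 207.452 mm
Pe = 0.57 × 6.5 = 3.705 mm
D − Pe = 207.452 − 3.705 = 203.747 mm

204 mm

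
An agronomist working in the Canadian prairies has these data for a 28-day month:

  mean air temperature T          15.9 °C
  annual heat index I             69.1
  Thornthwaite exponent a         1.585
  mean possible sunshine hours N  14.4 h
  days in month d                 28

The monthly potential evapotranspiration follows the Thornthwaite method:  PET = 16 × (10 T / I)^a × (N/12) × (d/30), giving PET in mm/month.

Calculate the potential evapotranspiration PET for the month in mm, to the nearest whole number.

67 mm

10T/I = 10 × 15.9 / 69.1 = 2.3010
(10T/I)^a = 2.3010^1.585 = 3.7466
Uncorrected PET = 16 × 3.7466 = 59.946 mm
Correction = (N/12)(d/30) = (14.4/12)(28/30) = 1.1200
PET = 59.946 × 1.1200 = 67.140 mm/month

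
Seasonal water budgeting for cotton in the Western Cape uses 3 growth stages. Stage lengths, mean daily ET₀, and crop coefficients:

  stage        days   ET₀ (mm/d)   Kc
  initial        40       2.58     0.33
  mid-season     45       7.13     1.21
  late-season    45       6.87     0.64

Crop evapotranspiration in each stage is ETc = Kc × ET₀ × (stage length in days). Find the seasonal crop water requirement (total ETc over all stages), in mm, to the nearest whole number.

initial: 0.33 × 2.58 × 40 = 34.06 mm
mid-season: 1.21 × 7.13 × 45 = 388.23 mm
late-season: 0.64 × 6.87 × 45 = 197.86 mm
Seasonal total = 620.15 mm

620 mm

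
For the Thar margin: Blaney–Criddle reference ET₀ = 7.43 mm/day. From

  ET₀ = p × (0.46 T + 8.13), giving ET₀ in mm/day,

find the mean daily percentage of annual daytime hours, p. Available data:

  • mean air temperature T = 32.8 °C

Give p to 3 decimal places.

0.320

p = ET₀ / (0.46 T + 8.13) = 7.43 / (0.46 × 32.8 + 8.13) = 7.43 / 23.218 = 0.3200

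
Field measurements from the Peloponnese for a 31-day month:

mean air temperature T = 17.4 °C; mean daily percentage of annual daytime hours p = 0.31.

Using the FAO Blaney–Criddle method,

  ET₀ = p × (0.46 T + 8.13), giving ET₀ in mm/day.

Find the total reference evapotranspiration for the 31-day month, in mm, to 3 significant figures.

ET₀ = 0.31 × (0.46 × 17.4 + 8.13) = 0.31 × 16.134 = 5.0015 mm/d
Monthly total = 5.0015 × 31 = 155.047 mm

155 mm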